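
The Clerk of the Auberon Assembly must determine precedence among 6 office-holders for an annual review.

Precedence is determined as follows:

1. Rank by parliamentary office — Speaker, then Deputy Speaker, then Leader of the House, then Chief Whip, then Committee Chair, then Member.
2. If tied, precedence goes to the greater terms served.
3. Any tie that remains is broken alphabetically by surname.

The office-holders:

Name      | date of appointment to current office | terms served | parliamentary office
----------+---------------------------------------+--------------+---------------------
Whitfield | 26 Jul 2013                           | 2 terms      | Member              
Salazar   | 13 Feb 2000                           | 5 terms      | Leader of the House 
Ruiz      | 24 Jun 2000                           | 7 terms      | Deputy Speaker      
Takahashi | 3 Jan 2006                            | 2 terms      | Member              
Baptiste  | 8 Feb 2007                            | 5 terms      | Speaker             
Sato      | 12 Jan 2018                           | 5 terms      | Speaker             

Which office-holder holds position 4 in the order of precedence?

By parliamentary office: Baptiste and Sato (Speaker); then Ruiz (Deputy Speaker); then Salazar (Leader of the House); then Takahashi and Whitfield (Member).
Baptiste and Sato both have terms served 5 terms, so the next rule applies.
Among Baptiste and Sato, alphabetically by surname: Baptiste before Sato.
Takahashi and Whitfield both have terms served 2 terms, so the next rule applies.
Among Takahashi and Whitfield, alphabetically by surname: Takahashi before Whitfield.
Order: Baptiste, Sato, Ruiz, Salazar, Takahashi, Whitfield.

Salazar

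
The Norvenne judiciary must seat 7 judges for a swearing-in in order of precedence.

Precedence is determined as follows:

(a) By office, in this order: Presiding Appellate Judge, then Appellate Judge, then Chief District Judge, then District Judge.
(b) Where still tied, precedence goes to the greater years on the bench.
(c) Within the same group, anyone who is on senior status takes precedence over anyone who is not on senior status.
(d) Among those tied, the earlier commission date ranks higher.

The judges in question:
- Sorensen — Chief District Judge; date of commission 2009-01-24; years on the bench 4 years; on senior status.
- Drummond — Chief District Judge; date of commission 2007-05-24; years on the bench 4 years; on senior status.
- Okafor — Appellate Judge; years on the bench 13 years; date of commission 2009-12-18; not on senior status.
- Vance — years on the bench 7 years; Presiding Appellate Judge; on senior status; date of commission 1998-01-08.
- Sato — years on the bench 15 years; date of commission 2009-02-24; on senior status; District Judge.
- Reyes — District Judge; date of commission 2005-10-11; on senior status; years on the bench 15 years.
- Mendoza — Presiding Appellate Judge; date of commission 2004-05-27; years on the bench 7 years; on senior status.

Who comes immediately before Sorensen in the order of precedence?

Drummond

By office: Vance and Mendoza (Presiding Appellate Judge); then Okafor (Appellate Judge); then Drummond and Sorensen (Chief District Judge); then Reyes and Sato (District Judge).
Vance and Mendoza both have years on the bench 7 years, so the next rule applies.
Vance and Mendoza are each on senior status, so the next rule applies.
Among Vance and Mendoza, by date of commission (earlier first): Vance (1998-01-08) before Mendoza (2004-05-27).
Drummond and Sorensen both have years on the bench 4 years, so the next rule applies.
Drummond and Sorensen are each on senior status, so the next rule applies.
Among Drummond and Sorensen, by date of commission (earlier first): Drummond (2007-05-24) before Sorensen (2009-01-24).
Reyes and Sato both have years on the bench 15 years, so the next rule applies.
Reyes and Sato are each on senior status, so the next rule applies.
Among Reyes and Sato, by date of commission (earlier first): Reyes (2005-10-11) before Sato (2009-02-24).
Order: Vance, Mendoza, Okafor, Drummond, Sorensen, Reyes, Sato.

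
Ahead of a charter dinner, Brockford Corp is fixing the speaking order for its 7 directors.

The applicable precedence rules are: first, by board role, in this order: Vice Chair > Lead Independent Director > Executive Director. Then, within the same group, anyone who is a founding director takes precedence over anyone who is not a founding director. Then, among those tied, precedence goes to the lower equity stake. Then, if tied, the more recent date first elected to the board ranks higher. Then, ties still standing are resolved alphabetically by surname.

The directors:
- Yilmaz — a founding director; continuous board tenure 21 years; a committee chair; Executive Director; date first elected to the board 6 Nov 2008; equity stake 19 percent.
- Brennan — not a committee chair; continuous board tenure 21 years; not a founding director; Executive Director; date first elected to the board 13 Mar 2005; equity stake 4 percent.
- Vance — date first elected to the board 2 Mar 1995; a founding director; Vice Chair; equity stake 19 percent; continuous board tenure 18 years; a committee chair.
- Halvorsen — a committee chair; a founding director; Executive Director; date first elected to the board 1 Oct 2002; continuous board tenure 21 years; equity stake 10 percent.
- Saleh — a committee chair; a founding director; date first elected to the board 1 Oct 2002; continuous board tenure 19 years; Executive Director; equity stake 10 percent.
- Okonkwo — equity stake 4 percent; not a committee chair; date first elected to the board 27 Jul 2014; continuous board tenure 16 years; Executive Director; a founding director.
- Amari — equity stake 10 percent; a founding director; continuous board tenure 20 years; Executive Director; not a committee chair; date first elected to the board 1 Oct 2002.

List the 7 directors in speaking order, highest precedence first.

By board role: Vance (Vice Chair); then Okonkwo, Amari, Halvorsen, Saleh, Yilmaz and Brennan (Executive Director).
Among Okonkwo, Amari, Halvorsen, Saleh, Yilmaz and Brennan, a founding director before not a founding director: Okonkwo, Amari, Halvorsen, Saleh and Yilmaz (a founding director) before Brennan (not a founding director).
Among Okonkwo, Amari, Halvorsen, Saleh and Yilmaz, by equity stake (lower first): Okonkwo (4 percent) before Amari, Halvorsen and Saleh (10 percent) before Yilmaz (19 percent).
Amari, Halvorsen and Saleh all have date first elected to the board 1 Oct 2002, so the next rule applies.
Among Amari, Halvorsen and Saleh, alphabetically by surname: Amari before Halvorsen before Saleh.
Full order: Vance, Okonkwo, Amari, Halvorsen, Saleh, Yilmaz, Brennan.

Vance, Okonkwo, Amari, Halvorsen, Saleh, Yilmaz, Brennan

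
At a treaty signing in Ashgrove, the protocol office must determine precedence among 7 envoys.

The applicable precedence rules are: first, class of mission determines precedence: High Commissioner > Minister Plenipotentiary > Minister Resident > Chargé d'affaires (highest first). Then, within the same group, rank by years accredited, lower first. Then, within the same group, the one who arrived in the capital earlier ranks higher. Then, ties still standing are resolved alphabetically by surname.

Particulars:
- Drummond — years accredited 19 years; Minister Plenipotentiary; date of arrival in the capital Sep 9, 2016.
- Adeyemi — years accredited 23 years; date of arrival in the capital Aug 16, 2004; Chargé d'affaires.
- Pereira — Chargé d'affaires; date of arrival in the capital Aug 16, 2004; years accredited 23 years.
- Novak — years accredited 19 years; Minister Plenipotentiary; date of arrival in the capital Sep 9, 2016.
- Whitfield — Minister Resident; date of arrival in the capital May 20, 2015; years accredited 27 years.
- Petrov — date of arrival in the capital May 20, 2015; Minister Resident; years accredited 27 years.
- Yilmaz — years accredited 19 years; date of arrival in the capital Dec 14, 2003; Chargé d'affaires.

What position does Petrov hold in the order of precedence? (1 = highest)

3

By class of mission: Drummond and Novak (Minister Plenipotentiary); then Petrov and Whitfield (Minister Resident); then Yilmaz, Adeyemi and Pereira (Chargé d'affaires).
Drummond and Novak both have years accredited 19 years, so the next rule applies.
Drummond and Novak both have date of arrival in the capital Sep 9, 2016, so the next rule applies.
Among Drummond and Novak, alphabetically by surname: Drummond before Novak.
Petrov and Whitfield both have years accredited 27 years, so the next rule applies.
Petrov and Whitfield both have date of arrival in the capital May 20, 2015, so the next rule applies.
Among Petrov and Whitfield, alphabetically by surname: Petrov before Whitfield.
Among Yilmaz, Adeyemi and Pereira, by years accredited (lower first): Yilmaz (19 years) before Adeyemi and Pereira (23 years).
Adeyemi and Pereira both have date of arrival in the capital Aug 16, 2004, so the next rule applies.
Among Adeyemi and Pereira, alphabetically by surname: Adeyemi before Pereira.
Order: Drummond, Novak, Petrov, Whitfield, Yilmaz, Adeyemi, Pereira. So position 3.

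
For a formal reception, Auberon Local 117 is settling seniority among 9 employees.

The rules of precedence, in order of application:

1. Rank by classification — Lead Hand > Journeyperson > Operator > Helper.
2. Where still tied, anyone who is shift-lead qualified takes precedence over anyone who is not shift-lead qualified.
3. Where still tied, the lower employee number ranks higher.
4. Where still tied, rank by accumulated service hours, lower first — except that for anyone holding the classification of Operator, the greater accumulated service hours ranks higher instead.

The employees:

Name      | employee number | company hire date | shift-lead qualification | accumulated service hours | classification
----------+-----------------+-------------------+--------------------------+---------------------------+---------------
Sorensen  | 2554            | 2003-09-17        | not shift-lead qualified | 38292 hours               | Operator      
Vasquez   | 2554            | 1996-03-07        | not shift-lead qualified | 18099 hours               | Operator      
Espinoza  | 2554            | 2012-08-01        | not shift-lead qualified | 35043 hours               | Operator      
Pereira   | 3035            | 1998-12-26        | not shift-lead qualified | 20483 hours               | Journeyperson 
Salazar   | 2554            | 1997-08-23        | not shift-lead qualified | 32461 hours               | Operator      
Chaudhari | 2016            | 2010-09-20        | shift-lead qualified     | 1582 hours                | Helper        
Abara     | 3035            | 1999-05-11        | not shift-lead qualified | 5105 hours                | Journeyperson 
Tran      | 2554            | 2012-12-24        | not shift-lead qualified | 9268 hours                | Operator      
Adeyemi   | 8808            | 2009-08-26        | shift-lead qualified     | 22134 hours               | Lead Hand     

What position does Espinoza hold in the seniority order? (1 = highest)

5

By classification: Adeyemi (Lead Hand); then Abara and Pereira (Journeyperson); then Sorensen, Espinoza, Salazar, Vasquez and Tran (Operator); then Chaudhari (Helper).
Abara and Pereira are each not shift-lead qualified, so the next rule applies.
Abara and Pereira both have employee number 3035, so the next rule applies.
Among Abara and Pereira, by accumulated service hours (lower first): Abara (5105 hours) before Pereira (20483 hours).
Sorensen, Espinoza, Salazar, Vasquez and Tran are each not shift-lead qualified, so the next rule applies.
Sorensen, Espinoza, Salazar, Vasquez and Tran all have employee number 2554, so the next rule applies.
Among Sorensen, Espinoza, Salazar, Vasquez and Tran, by accumulated service hours (higher first) (reversed rule for this group): Sorensen (38292 hours) before Espinoza (35043 hours) before Salazar (32461 hours) before Vasquez (18099 hours) before Tran (9268 hours).
Order: Adeyemi, Abara, Pereira, Sorensen, Espinoza, Salazar, Vasquez, Tran, Chaudhari. So position 5.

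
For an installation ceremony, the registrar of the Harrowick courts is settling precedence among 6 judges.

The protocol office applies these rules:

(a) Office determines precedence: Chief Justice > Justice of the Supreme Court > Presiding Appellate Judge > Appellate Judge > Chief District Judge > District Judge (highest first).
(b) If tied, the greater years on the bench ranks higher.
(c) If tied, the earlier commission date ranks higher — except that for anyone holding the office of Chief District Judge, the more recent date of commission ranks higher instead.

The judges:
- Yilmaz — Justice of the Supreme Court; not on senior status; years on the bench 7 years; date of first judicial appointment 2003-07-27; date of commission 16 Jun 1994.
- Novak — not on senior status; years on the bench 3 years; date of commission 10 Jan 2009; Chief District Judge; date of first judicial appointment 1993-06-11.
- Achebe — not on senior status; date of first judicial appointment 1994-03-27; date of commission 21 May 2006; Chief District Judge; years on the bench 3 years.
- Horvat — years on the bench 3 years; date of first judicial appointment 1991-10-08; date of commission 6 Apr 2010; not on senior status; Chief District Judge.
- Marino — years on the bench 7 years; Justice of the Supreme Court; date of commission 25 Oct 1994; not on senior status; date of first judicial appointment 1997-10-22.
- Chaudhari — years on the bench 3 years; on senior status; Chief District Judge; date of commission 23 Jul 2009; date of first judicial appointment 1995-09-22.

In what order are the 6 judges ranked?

By office: Yilmaz and Marino (Justice of the Supreme Court); then Horvat, Chaudhari, Novak and Achebe (Chief District Judge).
Yilmaz and Marino both have years on the bench 7 years, so the next rule applies.
Among Yilmaz and Marino, by date of commission (earlier first): Yilmaz (16 Jun 1994) before Marino (25 Oct 1994).
Horvat, Chaudhari, Novak and Achebe all have years on the bench 3 years, so the next rule applies.
Among Horvat, Chaudhari, Novak and Achebe, by date of commission (later first) (reversed rule for this group): Horvat (6 Apr 2010) before Chaudhari (23 Jul 2009) before Novak (10 Jan 2009) before Achebe (21 May 2006).
Full order: Yilmaz, Marino, Horvat, Chaudhari, Novak, Achebe.

Yilmaz, Marino, Horvat, Chaudhari, Novak, Achebe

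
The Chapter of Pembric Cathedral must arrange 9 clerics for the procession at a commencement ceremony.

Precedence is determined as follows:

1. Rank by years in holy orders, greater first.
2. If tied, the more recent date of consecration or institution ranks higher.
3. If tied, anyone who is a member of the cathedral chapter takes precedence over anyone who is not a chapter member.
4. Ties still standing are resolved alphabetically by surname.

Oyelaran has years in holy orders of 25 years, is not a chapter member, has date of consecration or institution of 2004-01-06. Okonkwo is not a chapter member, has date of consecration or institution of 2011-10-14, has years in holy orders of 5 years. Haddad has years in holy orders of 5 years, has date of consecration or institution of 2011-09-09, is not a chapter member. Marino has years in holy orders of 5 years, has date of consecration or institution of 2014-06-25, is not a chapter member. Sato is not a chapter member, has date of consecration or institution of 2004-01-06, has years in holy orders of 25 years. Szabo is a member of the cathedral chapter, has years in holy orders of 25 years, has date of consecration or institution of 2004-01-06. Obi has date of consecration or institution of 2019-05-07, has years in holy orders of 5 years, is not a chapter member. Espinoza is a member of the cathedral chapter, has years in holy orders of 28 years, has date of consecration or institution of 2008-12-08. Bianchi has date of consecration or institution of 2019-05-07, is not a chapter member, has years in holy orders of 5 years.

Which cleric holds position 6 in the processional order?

Obi

By years in holy orders (higher first): Espinoza (28 years); then Szabo, Oyelaran and Sato (each 25 years); then Bianchi, Obi, Marino, Okonkwo and Haddad (each 5 years).
Szabo, Oyelaran and Sato all have date of consecration or institution 2004-01-06, so the next rule applies.
Among Szabo, Oyelaran and Sato, a member of the cathedral chapter before not a chapter member: Szabo (a member of the cathedral chapter) before Oyelaran and Sato (not a chapter member).
Among Oyelaran and Sato, alphabetically by surname: Oyelaran before Sato.
Among Bianchi, Obi, Marino, Okonkwo and Haddad, by date of consecration or institution (later first): Bianchi and Obi (2019-05-07) before Marino (2014-06-25) before Okonkwo (2011-10-14) before Haddad (2011-09-09).
Bianchi and Obi are each not a chapter member, so the next rule applies.
Among Bianchi and Obi, alphabetically by surname: Bianchi before Obi.
Order: Espinoza, Szabo, Oyelaran, Sato, Bianchi, Obi, Marino, Okonkwo, Haddad.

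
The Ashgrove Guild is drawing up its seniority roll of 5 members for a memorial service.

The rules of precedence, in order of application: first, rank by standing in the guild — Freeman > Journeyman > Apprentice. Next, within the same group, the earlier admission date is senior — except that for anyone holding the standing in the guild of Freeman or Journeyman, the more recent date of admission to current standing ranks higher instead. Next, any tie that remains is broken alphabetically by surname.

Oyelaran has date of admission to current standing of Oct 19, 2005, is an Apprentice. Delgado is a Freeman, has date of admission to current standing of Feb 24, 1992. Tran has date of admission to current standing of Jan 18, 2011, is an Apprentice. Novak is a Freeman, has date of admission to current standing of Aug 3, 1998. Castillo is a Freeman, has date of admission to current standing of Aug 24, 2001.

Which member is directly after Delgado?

Oyelaran

By standing in the guild: Castillo, Novak and Delgado (Freeman); then Oyelaran and Tran (Apprentice).
Among Castillo, Novak and Delgado, by date of admission to current standing (later first) (reversed rule for this group): Castillo (Aug 24, 2001) before Novak (Aug 3, 1998) before Delgado (Feb 24, 1992).
Among Oyelaran and Tran, by date of admission to current standing (earlier first): Oyelaran (Oct 19, 2005) before Tran (Jan 18, 2011).
Order: Castillo, Novak, Delgado, Oyelaran, Tran.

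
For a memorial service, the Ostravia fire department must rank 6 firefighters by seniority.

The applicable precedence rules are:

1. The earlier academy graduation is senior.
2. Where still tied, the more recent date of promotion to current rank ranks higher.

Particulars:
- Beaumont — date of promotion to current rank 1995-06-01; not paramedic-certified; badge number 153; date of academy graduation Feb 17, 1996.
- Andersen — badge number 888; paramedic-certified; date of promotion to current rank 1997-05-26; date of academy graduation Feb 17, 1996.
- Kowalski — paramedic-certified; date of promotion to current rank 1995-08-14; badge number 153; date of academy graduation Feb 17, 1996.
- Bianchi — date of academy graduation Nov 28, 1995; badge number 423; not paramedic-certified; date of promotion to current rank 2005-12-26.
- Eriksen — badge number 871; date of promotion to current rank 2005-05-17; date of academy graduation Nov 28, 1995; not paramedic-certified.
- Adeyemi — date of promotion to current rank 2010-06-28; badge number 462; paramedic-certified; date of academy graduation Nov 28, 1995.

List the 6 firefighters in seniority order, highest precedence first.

Adeyemi, Bianchi, Eriksen, Andersen, Kowalski, Beaumont

By date of academy graduation (earlier first): Adeyemi, Bianchi and Eriksen (each Nov 28, 1995); then Andersen, Kowalski and Beaumont (each Feb 17, 1996).
Among Adeyemi, Bianchi and Eriksen, by date of promotion to current rank (later first): Adeyemi (2010-06-28) before Bianchi (2005-12-26) before Eriksen (2005-05-17).
Among Andersen, Kowalski and Beaumont, by date of promotion to current rank (later first): Andersen (1997-05-26) before Kowalski (1995-08-14) before Beaumont (1995-06-01).
Full order: Adeyemi, Bianchi, Eriksen, Andersen, Kowalski, Beaumont.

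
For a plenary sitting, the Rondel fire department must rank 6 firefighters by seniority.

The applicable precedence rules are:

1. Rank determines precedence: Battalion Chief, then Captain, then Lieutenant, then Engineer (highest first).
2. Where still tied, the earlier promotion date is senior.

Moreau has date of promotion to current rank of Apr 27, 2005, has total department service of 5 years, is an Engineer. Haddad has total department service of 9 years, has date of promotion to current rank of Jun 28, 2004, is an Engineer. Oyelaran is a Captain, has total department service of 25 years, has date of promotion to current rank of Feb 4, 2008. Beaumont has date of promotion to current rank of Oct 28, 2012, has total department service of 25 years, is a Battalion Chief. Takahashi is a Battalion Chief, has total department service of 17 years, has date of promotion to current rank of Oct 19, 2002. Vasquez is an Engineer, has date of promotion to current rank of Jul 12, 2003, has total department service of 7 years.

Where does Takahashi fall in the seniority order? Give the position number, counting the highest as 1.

By rank: Takahashi and Beaumont (Battalion Chief); then Oyelaran (Captain); then Vasquez, Haddad and Moreau (Engineer).
Among Takahashi and Beaumont, by date of promotion to current rank (earlier first): Takahashi (Oct 19, 2002) before Beaumont (Oct 28, 2012).
Among Vasquez, Haddad and Moreau, by date of promotion to current rank (earlier first): Vasquez (Jul 12, 2003) before Haddad (Jun 28, 2004) before Moreau (Apr 27, 2005).
Order: Takahashi, Beaumont, Oyelaran, Vasquez, Haddad, Moreau. So position 1.

1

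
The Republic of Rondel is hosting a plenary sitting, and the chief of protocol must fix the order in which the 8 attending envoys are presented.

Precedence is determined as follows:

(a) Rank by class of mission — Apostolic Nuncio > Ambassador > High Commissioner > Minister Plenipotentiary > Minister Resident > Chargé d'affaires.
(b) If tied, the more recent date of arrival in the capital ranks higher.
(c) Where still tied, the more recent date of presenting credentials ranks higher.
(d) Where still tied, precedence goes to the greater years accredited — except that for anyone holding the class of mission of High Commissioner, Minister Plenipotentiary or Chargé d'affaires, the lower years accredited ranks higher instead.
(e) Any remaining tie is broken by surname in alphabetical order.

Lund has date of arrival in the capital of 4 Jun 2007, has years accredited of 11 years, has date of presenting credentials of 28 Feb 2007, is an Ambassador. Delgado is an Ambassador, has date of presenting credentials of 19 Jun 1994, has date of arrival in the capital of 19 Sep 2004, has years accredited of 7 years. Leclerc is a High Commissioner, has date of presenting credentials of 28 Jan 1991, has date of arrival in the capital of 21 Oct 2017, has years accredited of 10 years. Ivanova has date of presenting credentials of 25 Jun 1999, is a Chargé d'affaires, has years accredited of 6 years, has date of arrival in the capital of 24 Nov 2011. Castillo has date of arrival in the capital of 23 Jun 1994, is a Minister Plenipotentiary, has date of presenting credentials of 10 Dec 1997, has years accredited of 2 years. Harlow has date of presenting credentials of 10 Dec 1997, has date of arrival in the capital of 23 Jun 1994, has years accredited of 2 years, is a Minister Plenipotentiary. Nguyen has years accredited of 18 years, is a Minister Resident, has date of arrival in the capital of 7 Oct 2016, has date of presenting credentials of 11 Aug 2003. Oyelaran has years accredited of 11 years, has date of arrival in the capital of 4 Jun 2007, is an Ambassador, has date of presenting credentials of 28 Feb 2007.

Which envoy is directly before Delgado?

Oyelaran

By class of mission: Lund, Oyelaran and Delgado (Ambassador); then Leclerc (High Commissioner); then Castillo and Harlow (Minister Plenipotentiary); then Nguyen (Minister Resident); then Ivanova (Chargé d'affaires).
Among Lund, Oyelaran and Delgado, by date of arrival in the capital (later first): Lund and Oyelaran (4 Jun 2007) before Delgado (19 Sep 2004).
Lund and Oyelaran both have date of presenting credentials 28 Feb 2007, so the next rule applies.
Lund and Oyelaran both have years accredited 11 years, so the next rule applies.
Among Lund and Oyelaran, alphabetically by surname: Lund before Oyelaran.
Castillo and Harlow both have date of arrival in the capital 23 Jun 1994, so the next rule applies.
Castillo and Harlow both have date of presenting credentials 10 Dec 1997, so the next rule applies.
Castillo and Harlow both have years accredited 2 years, so the next rule applies.
Among Castillo and Harlow, alphabetically by surname: Castillo before Harlow.
Order: Lund, Oyelaran, Delgado, Leclerc, Castillo, Harlow, Nguyen, Ivanova.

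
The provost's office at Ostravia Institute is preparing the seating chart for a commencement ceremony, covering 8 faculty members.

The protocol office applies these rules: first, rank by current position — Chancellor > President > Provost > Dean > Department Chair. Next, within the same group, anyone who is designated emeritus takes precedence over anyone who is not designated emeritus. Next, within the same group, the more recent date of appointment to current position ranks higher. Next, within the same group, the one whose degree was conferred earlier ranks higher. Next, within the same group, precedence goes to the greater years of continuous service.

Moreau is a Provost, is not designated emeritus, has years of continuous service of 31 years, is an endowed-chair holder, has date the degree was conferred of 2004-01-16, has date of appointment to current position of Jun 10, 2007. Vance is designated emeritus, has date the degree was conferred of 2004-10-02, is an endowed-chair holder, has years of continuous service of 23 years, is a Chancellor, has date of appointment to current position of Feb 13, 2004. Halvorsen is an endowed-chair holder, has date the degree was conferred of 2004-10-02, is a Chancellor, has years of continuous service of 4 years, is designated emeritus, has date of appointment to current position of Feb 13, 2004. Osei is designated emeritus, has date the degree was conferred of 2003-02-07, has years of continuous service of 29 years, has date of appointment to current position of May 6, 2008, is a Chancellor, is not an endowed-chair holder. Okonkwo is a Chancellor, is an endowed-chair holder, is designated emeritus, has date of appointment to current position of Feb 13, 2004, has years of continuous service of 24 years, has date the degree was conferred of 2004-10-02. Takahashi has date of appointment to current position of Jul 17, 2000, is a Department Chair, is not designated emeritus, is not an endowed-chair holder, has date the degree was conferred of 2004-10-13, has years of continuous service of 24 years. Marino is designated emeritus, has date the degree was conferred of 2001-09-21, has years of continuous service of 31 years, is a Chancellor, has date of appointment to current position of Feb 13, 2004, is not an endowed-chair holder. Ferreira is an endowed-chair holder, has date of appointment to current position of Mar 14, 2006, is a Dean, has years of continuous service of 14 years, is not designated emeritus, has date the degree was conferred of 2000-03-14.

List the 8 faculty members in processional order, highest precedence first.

Osei, Marino, Okonkwo, Vance, Halvorsen, Moreau, Ferreira, Takahashi

By current position: Osei, Marino, Okonkwo, Vance and Halvorsen (Chancellor); then Moreau (Provost); then Ferreira (Dean); then Takahashi (Department Chair).
Osei, Marino, Okonkwo, Vance and Halvorsen are each designated emeritus, so the next rule applies.
Among Osei, Marino, Okonkwo, Vance and Halvorsen, by date of appointment to current position (later first): Osei (May 6, 2008) before Marino, Okonkwo, Vance and Halvorsen (Feb 13, 2004).
Among Marino, Okonkwo, Vance and Halvorsen, by date the degree was conferred (earlier first): Marino (2001-09-21) before Okonkwo, Vance and Halvorsen (2004-10-02).
Among Okonkwo, Vance and Halvorsen, by years of continuous service (higher first): Okonkwo (24 years) before Vance (23 years) before Halvorsen (4 years).
Full order: Osei, Marino, Okonkwo, Vance, Halvorsen, Moreau, Ferreira, Takahashi.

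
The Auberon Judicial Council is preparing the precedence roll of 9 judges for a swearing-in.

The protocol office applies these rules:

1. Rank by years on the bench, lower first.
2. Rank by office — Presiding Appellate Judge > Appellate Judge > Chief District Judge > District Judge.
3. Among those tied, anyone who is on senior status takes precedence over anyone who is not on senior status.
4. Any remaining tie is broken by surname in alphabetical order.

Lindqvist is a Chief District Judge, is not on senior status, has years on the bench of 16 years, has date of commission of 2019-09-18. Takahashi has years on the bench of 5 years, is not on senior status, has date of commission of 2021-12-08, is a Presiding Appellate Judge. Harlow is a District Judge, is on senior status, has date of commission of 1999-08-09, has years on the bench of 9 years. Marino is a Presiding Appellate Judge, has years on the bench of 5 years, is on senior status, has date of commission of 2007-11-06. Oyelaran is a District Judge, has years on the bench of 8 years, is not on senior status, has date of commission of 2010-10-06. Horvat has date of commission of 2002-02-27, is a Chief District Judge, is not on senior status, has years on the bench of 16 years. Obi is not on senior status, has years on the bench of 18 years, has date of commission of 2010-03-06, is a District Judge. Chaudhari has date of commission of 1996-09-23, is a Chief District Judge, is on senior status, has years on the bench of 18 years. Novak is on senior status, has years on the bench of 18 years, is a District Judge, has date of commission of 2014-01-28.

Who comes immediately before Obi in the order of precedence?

By years on the bench (lower first): Marino and Takahashi (both 5 years); then Oyelaran (8 years); then Harlow (9 years); then Horvat and Lindqvist (both 16 years); then Chaudhari, Novak and Obi (each 18 years).
Marino and Takahashi are each Presiding Appellate Judge, so the next rule applies.
Among Marino and Takahashi, on senior status before not on senior status: Marino (on senior status) before Takahashi (not on senior status).
Horvat and Lindqvist are each Chief District Judge, so the next rule applies.
Horvat and Lindqvist are each not on senior status, so the next rule applies.
Among Horvat and Lindqvist, alphabetically by surname: Horvat before Lindqvist.
Among Chaudhari, Novak and Obi, by office: Chaudhari (Chief District Judge) before Novak and Obi (District Judge).
Among Novak and Obi, on senior status before not on senior status: Novak (on senior status) before Obi (not on senior status).
Order: Marino, Takahashi, Oyelaran, Harlow, Horvat, Lindqvist, Chaudhari, Novak, Obi.

Novak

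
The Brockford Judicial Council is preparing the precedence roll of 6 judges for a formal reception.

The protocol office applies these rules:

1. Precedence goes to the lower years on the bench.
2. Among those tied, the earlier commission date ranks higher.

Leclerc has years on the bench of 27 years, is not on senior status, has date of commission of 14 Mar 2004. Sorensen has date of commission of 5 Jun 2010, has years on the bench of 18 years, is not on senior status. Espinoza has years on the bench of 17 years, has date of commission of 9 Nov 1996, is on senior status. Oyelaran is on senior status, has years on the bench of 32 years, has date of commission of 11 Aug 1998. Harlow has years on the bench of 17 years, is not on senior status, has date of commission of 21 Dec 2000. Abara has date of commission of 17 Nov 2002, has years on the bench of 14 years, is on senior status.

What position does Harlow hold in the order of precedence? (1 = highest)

3

By years on the bench (lower first): Abara (14 years); then Espinoza and Harlow (both 17 years); then Sorensen (18 years); then Leclerc (27 years); then Oyelaran (32 years).
Among Espinoza and Harlow, by date of commission (earlier first): Espinoza (9 Nov 1996) before Harlow (21 Dec 2000).
Order: Abara, Espinoza, Harlow, Sorensen, Leclerc, Oyelaran. So position 3.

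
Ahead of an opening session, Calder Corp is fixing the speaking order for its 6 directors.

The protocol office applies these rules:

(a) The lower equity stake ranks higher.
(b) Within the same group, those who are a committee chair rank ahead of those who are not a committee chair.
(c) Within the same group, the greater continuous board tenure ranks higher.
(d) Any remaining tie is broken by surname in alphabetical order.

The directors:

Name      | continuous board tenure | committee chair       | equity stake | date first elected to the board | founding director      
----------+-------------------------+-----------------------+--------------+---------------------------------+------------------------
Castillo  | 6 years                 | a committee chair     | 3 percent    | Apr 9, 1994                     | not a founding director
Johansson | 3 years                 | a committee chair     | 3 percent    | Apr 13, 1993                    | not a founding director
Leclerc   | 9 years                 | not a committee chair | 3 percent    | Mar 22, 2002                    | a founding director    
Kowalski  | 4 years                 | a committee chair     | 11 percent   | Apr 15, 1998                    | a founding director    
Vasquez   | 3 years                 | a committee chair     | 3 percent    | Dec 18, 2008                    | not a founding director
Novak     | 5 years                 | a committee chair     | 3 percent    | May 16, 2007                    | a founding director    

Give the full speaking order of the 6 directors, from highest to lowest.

Castillo, Novak, Johansson, Vasquez, Leclerc, Kowalski

By equity stake (lower first): Castillo, Novak, Johansson, Vasquez and Leclerc (each 3 percent); then Kowalski (11 percent).
Among Castillo, Novak, Johansson, Vasquez and Leclerc, a committee chair before not a committee chair: Castillo, Novak, Johansson and Vasquez (a committee chair) before Leclerc (not a committee chair).
Among Castillo, Novak, Johansson and Vasquez, by continuous board tenure (higher first): Castillo (6 years) before Novak (5 years) before Johansson and Vasquez (3 years).
Among Johansson and Vasquez, alphabetically by surname: Johansson before Vasquez.
Full order: Castillo, Novak, Johansson, Vasquez, Leclerc, Kowalski.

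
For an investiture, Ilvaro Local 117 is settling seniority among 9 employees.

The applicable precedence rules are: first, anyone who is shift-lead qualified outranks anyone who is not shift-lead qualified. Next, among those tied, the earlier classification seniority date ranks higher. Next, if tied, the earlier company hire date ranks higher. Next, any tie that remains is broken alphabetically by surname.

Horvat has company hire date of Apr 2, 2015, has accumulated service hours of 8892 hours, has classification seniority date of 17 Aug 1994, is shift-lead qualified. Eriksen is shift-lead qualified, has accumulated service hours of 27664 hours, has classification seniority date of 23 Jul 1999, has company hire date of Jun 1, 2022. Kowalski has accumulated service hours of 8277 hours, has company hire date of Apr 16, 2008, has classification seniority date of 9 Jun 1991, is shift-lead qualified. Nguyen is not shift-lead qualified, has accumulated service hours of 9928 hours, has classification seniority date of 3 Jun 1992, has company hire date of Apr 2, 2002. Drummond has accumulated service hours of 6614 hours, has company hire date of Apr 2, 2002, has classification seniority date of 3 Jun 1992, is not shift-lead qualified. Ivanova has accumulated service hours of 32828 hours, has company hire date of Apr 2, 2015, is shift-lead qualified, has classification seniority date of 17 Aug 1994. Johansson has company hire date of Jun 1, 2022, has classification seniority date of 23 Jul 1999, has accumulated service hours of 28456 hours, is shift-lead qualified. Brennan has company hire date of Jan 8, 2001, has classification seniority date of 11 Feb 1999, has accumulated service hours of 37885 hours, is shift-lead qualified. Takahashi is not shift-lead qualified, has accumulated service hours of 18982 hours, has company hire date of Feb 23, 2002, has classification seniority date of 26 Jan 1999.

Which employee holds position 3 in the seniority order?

Ivanova

By the first rule: Kowalski, Horvat, Ivanova, Brennan, Eriksen and Johansson (each shift-lead qualified); then Drummond, Nguyen and Takahashi (each not shift-lead qualified).
Among Kowalski, Horvat, Ivanova, Brennan, Eriksen and Johansson, by classification seniority date (earlier first): Kowalski (9 Jun 1991) before Horvat and Ivanova (17 Aug 1994) before Brennan (11 Feb 1999) before Eriksen and Johansson (23 Jul 1999).
Horvat and Ivanova both have company hire date Apr 2, 2015, so the next rule applies.
Among Horvat and Ivanova, alphabetically by surname: Horvat before Ivanova.
Eriksen and Johansson both have company hire date Jun 1, 2022, so the next rule applies.
Among Eriksen and Johansson, alphabetically by surname: Eriksen before Johansson.
Among Drummond, Nguyen and Takahashi, by classification seniority date (earlier first): Drummond and Nguyen (3 Jun 1992) before Takahashi (26 Jan 1999).
Drummond and Nguyen both have company hire date Apr 2, 2002, so the next rule applies.
Among Drummond and Nguyen, alphabetically by surname: Drummond before Nguyen.
Order: Kowalski, Horvat, Ivanova, Brennan, Eriksen, Johansson, Drummond, Nguyen, Takahashi.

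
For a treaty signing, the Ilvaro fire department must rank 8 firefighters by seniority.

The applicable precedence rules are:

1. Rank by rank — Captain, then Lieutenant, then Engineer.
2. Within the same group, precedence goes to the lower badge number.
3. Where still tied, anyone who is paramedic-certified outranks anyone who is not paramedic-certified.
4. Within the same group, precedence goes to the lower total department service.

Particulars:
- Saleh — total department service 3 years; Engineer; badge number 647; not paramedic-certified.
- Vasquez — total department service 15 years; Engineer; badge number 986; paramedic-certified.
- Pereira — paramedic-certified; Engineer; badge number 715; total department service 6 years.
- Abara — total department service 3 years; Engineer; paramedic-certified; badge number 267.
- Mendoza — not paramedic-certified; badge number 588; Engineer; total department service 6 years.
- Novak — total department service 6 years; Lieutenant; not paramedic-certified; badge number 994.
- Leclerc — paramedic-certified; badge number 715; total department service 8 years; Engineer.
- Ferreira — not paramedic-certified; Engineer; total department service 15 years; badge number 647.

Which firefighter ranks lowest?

By rank: Novak (Lieutenant); then Abara, Mendoza, Saleh, Ferreira, Pereira, Leclerc and Vasquez (Engineer).
Among Abara, Mendoza, Saleh, Ferreira, Pereira, Leclerc and Vasquez, by badge number (lower first): Abara (267) before Mendoza (588) before Saleh and Ferreira (647) before Pereira and Leclerc (715) before Vasquez (986).
Saleh and Ferreira are each not paramedic-certified, so the next rule applies.
Among Saleh and Ferreira, by total department service (lower first): Saleh (3 years) before Ferreira (15 years).
Pereira and Leclerc are each paramedic-certified, so the next rule applies.
Among Pereira and Leclerc, by total department service (lower first): Pereira (6 years) before Leclerc (8 years).
Order: Novak, Abara, Mendoza, Saleh, Ferreira, Pereira, Leclerc, Vasquez.

Vasquez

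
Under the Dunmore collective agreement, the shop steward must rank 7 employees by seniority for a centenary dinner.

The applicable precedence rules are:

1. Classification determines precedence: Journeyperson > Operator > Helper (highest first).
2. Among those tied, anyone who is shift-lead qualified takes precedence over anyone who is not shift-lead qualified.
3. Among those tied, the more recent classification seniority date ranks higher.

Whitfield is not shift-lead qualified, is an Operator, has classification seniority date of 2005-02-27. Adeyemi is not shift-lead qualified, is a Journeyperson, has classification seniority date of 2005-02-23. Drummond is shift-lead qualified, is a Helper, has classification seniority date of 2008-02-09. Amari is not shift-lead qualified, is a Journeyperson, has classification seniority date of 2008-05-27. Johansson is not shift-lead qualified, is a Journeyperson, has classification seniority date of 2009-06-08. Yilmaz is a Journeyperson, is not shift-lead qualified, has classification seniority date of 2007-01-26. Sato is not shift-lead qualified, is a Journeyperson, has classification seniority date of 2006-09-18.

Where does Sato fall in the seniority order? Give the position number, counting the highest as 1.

4

By classification: Johansson, Amari, Yilmaz, Sato and Adeyemi (Journeyperson); then Whitfield (Operator); then Drummond (Helper).
Johansson, Amari, Yilmaz, Sato and Adeyemi are each not shift-lead qualified, so the next rule applies.
Among Johansson, Amari, Yilmaz, Sato and Adeyemi, by classification seniority date (later first): Johansson (2009-06-08) before Amari (2008-05-27) before Yilmaz (2007-01-26) before Sato (2006-09-18) before Adeyemi (2005-02-23).
Order: Johansson, Amari, Yilmaz, Sato, Adeyemi, Whitfield, Drummond. So position 4.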